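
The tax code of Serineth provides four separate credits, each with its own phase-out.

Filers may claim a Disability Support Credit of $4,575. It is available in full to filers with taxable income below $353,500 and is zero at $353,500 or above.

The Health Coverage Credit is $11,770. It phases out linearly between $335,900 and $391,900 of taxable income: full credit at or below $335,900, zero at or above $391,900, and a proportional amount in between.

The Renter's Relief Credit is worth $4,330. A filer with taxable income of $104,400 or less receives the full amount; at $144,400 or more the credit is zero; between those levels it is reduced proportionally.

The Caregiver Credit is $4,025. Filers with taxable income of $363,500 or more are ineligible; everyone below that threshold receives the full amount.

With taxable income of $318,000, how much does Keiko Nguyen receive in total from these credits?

$20,370

Disability Support Credit: $318,000 is below the $353,500 cutoff, so the full $4,575 applies.
Health Coverage Credit: $318,000 is at or below the $335,900 threshold, so the full $11,770 applies.
Renter's Relief Credit: $318,000 is at or above $144,400, so the credit is $0.
Caregiver Credit: $318,000 is below the $363,500 cutoff, so the full $4,025 applies.
Total: $4,575 + $11,770 + $0 + $4,025 = $20,370.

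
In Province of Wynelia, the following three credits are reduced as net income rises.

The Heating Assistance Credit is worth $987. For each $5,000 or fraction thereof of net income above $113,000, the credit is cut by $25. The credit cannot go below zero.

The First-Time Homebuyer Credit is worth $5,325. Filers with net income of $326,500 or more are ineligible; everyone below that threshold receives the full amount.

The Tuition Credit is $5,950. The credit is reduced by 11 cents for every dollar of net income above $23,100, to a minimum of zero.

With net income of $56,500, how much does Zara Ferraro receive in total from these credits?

$8,588

Heating Assistance Credit: $56,500 is at or below the $113,000 threshold, so the full $987 applies.
First-Time Homebuyer Credit: $56,500 is below the $326,500 cutoff, so the full $5,325 applies.
Tuition Credit: 11% of the $33,400 excess over $23,100 is $3,674; credit = $5,950 − $3,674 = $2,276.
Total: $987 + $5,325 + $2,276 = $8,588.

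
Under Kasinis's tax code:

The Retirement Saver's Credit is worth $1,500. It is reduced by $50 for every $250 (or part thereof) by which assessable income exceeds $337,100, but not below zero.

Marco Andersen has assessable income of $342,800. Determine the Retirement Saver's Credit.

Retirement Saver's Credit: income exceeds $337,100 by $5,700, which is 23 full-or-partial $250 increments; reduction = 23 × $50 = $1,150, leaving $350.

$350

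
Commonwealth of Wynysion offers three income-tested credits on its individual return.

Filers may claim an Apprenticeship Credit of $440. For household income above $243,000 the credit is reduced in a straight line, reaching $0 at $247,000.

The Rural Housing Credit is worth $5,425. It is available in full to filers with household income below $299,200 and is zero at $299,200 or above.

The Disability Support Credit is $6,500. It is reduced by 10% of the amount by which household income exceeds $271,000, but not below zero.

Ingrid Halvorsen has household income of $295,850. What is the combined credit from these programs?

$9,440

Apprenticeship Credit: $295,850 is at or above $247,000, so the credit is $0.
Rural Housing Credit: $295,850 is below the $299,200 cutoff, so the full $5,425 applies.
Disability Support Credit: 10% of the $24,850 excess over $271,000 is $2,485; credit = $6,500 − $2,485 = $4,015.
Total: $0 + $5,425 + $4,015 = $9,440.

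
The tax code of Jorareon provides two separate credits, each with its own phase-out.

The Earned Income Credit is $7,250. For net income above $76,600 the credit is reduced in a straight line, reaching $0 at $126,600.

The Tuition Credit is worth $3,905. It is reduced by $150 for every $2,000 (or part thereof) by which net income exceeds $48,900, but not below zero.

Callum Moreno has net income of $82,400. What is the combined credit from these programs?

Earned Income Credit: $82,400 is $5,800 into a $50,000 phase-out range, leaving 44,200/50,000 of the credit: $7,250 × 44,200/50,000 = $6,409.
Tuition Credit: income exceeds $48,900 by $33,500, which is 17 full-or-partial $2,000 increments; reduction = 17 × $150 = $2,550, leaving $1,355.
Total: $6,409 + $1,355 = $7,764.

$7,764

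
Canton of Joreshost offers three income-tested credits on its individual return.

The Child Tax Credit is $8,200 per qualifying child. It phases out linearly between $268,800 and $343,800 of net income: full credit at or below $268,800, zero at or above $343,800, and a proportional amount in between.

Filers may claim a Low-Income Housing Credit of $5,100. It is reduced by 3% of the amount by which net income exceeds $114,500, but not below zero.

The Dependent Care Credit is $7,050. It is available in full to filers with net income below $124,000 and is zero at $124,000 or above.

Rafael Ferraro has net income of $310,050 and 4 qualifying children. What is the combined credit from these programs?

Child Tax Credit: base = 4 × $8,200 = $32,800. $310,050 is $41,250 into a $75,000 phase-out range, leaving 33,750/75,000 of the credit: $32,800 × 33,750/75,000 = $14,760.
Low-Income Housing Credit: 3% of the $195,550 excess over $114,500 is $5,866.50 ≥ base, so the credit is $0.
Dependent Care Credit: $310,050 meets or exceeds the $124,000 cutoff, so the credit is $0.
Total: $14,760 + $0 + $0 = $14,760.

$14,760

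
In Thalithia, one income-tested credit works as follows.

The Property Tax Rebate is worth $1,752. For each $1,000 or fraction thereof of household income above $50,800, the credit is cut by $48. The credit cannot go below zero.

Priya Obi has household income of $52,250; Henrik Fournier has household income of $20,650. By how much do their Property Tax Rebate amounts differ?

Priya ($52,250): Property Tax Rebate: income exceeds $50,800 by $1,450, which is 2 full-or-partial $1,000 increments; reduction = 2 × $48 = $96, leaving $1,656.
Henrik ($20,650): Property Tax Rebate: $20,650 is at or below the $50,800 threshold, so the full $1,752 applies.
Difference: |$1,656 − $1,752| = $96.

$96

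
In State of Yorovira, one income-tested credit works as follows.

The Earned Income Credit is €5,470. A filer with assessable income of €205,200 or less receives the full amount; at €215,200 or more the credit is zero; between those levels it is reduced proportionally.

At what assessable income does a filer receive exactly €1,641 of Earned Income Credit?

€1,641 is 1,641/5,470 of the full €5,470, so 3,829/5,470 of the €10,000 range has been used: income = €205,200 + €10,000 × 3,829/5,470 = €212,200.

€212,200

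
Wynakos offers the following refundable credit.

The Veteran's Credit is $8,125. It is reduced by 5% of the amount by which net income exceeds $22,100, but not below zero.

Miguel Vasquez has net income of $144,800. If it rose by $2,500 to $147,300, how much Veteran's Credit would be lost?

At $144,800 — 5% of the $122,700 excess over $22,100 is $6,135; credit = $8,125 − $6,135 = $1,990.
At $147,300 — 5% of the $125,200 excess over $22,100 is $6,260; credit = $8,125 − $6,260 = $1,865.
Lost: $1,990 − $1,865 = $125.

$125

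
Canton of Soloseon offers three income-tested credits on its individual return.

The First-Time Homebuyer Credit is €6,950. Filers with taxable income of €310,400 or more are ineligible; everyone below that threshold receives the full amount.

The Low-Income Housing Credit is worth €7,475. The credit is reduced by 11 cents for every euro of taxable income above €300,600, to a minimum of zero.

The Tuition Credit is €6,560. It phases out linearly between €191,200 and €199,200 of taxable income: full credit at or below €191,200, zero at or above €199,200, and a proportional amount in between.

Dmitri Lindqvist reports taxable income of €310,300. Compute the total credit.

€13,358

First-Time Homebuyer Credit: €310,300 is below the €310,400 cutoff, so the full €6,950 applies.
Low-Income Housing Credit: 11% of the €9,700 excess over €300,600 is €1,067; credit = €7,475 − €1,067 = €6,408.
Tuition Credit: €310,300 is at or above €199,200, so the credit is €0.
Total: €6,950 + €6,408 + €0 = €13,358.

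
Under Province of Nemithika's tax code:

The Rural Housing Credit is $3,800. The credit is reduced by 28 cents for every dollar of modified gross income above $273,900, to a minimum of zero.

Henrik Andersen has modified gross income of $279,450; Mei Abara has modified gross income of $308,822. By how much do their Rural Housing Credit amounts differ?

Henrik ($279,450): Rural Housing Credit: 28% of the $5,550 excess over $273,900 is $1,554; credit = $3,800 − $1,554 = $2,246.
Mei ($308,822): Rural Housing Credit: 28% of the $34,922 excess over $273,900 is $9,778.16 ≥ base, so the credit is $0.
Difference: |$2,246 − $0| = $2,246.

$2,246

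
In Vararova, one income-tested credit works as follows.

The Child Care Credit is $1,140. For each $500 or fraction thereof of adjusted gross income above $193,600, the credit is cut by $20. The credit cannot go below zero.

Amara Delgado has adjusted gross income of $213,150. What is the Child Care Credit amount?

$340

Child Care Credit: income exceeds $193,600 by $19,550, which is 40 full-or-partial $500 increments; reduction = 40 × $20 = $800, leaving $340.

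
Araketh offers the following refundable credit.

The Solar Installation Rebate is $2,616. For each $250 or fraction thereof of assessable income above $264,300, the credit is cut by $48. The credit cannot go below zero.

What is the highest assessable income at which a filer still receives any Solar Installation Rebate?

$277,800

After 54 increments the reduction is 54 × $48 = $2,592, leaving $24; one more increment wipes it out. Increment 54 ends at excess 54 × $250 = $13,500, so the highest qualifying income is $264,300 + $13,500 = $277,800.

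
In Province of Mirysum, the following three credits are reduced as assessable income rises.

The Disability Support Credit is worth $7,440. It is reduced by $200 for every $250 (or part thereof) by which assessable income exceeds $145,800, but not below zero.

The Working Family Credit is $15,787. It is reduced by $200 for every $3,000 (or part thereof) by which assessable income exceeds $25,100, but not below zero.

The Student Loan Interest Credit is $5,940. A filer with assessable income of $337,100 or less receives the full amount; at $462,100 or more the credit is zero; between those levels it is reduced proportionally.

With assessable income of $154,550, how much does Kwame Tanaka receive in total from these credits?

Disability Support Credit: income exceeds $145,800 by $8,750, which is 35 full-or-partial $250 increments; reduction = 35 × $200 = $7,000, leaving $440.
Working Family Credit: income exceeds $25,100 by $129,450, which is 44 full-or-partial $3,000 increments; reduction = 44 × $200 = $8,800, leaving $6,987.
Student Loan Interest Credit: $154,550 is at or below the $337,100 threshold, so the full $5,940 applies.
Total: $440 + $6,987 + $5,940 = $13,367.

$13,367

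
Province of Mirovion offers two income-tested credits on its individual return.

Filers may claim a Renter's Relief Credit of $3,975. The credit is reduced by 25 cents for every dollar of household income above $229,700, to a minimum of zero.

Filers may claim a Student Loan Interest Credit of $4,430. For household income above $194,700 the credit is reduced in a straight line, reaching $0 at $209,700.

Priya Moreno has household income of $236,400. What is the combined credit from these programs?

$2,300

Renter's Relief Credit: 25% of the $6,700 excess over $229,700 is $1,675; credit = $3,975 − $1,675 = $2,300.
Student Loan Interest Credit: $236,400 is at or above $209,700, so the credit is $0.
Total: $2,300 + $0 = $2,300.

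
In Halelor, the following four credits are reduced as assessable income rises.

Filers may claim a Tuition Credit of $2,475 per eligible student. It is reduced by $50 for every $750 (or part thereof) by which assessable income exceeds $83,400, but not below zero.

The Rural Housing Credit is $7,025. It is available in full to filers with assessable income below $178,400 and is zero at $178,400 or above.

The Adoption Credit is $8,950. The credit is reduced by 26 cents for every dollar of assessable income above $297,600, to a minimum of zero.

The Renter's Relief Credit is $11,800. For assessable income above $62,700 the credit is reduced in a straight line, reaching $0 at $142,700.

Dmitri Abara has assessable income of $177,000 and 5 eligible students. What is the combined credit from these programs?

Tuition Credit: base = 5 × $2,475 = $12,375. income exceeds $83,400 by $93,600, which is 125 full-or-partial $750 increments; reduction = 125 × $50 = $6,250, leaving $6,125.
Rural Housing Credit: $177,000 is below the $178,400 cutoff, so the full $7,025 applies.
Adoption Credit: $177,000 is at or below the $297,600 threshold, so the full $8,950 applies.
Renter's Relief Credit: $177,000 is at or above $142,700, so the credit is $0.
Total: $6,125 + $7,025 + $8,950 + $0 = $22,100.

$22,100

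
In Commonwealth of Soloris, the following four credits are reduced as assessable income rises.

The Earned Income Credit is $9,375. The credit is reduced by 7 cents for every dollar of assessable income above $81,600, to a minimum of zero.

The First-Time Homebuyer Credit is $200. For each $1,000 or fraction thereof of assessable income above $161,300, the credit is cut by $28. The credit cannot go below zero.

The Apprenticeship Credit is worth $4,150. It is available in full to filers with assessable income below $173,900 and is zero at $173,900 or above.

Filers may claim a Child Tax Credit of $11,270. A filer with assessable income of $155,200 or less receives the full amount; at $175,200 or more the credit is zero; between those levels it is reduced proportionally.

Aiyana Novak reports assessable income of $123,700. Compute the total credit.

Earned Income Credit: 7% of the $42,100 excess over $81,600 is $2,947; credit = $9,375 − $2,947 = $6,428.
First-Time Homebuyer Credit: $123,700 is at or below the $161,300 threshold, so the full $200 applies.
Apprenticeship Credit: $123,700 is below the $173,900 cutoff, so the full $4,150 applies.
Child Tax Credit: $123,700 is at or below the $155,200 threshold, so the full $11,270 applies.
Total: $6,428 + $200 + $4,150 + $11,270 = $22,048.

$22,048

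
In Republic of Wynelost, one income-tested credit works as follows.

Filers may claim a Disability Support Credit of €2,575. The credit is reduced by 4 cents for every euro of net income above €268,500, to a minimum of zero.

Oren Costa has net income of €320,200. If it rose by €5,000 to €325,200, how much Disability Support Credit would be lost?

At €320,200 — 4% of the €51,700 excess over €268,500 is €2,068; credit = €2,575 − €2,068 = €507.
At €325,200 — 4% of the €56,700 excess over €268,500 is €2,268; credit = €2,575 − €2,268 = €307.
Lost: €507 − €307 = €200.

€200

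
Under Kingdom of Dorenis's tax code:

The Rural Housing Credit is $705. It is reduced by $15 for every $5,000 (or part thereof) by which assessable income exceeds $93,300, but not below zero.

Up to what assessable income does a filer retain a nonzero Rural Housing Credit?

After 46 increments the reduction is 46 × $15 = $690, leaving $15; one more increment wipes it out. Increment 46 ends at excess 46 × $5,000 = $230,000, so the highest qualifying income is $93,300 + $230,000 = $323,300.

$323,300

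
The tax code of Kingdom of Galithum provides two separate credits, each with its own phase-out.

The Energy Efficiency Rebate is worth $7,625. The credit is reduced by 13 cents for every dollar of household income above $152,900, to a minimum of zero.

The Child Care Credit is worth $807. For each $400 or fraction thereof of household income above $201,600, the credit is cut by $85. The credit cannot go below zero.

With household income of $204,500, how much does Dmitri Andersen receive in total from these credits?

Energy Efficiency Rebate: 13% of the $51,600 excess over $152,900 is $6,708; credit = $7,625 − $6,708 = $917.
Child Care Credit: income exceeds $201,600 by $2,900, which is 8 full-or-partial $400 increments; reduction = 8 × $85 = $680, leaving $127.
Total: $917 + $127 = $1,044.

$1,044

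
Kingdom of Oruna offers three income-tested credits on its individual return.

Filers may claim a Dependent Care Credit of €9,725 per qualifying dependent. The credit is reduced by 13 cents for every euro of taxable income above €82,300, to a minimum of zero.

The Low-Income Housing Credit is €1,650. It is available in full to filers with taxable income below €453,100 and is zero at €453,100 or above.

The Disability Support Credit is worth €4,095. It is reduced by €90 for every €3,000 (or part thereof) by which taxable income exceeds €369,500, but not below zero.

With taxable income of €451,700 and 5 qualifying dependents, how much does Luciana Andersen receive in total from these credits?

Dependent Care Credit: base = 5 × €9,725 = €48,625. 13% of the €369,400 excess over €82,300 is €48,022; credit = €48,625 − €48,022 = €603.
Low-Income Housing Credit: €451,700 is below the €453,100 cutoff, so the full €1,650 applies.
Disability Support Credit: income exceeds €369,500 by €82,200, which is 28 full-or-partial €3,000 increments; reduction = 28 × €90 = €2,520, leaving €1,575.
Total: €603 + €1,650 + €1,575 = €3,828.

€3,828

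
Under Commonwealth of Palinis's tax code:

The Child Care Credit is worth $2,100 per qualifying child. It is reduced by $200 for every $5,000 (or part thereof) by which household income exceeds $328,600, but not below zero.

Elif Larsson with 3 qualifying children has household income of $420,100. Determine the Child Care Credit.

$2,500

Child Care Credit: base = 3 × $2,100 = $6,300. income exceeds $328,600 by $91,500, which is 19 full-or-partial $5,000 increments; reduction = 19 × $200 = $3,800, leaving $2,500.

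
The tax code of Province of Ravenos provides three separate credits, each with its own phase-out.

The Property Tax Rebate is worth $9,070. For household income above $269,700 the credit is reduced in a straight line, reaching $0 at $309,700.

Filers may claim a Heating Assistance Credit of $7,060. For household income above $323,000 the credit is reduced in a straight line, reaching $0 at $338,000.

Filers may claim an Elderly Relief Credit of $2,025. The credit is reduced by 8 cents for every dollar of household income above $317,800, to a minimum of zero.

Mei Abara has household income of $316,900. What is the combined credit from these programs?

$9,085

Property Tax Rebate: $316,900 is at or above $309,700, so the credit is $0.
Heating Assistance Credit: $316,900 is at or below the $323,000 threshold, so the full $7,060 applies.
Elderly Relief Credit: $316,900 is at or below the $317,800 threshold, so the full $2,025 applies.
Total: $0 + $7,060 + $2,025 = $9,085.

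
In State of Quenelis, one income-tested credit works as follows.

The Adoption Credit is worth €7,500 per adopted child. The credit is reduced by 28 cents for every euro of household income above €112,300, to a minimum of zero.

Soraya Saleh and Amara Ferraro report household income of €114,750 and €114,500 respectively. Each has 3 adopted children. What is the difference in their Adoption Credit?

Soraya (€114,750): Adoption Credit: base = 3 × €7,500 = €22,500. 28% of the €2,450 excess over €112,300 is €686; credit = €22,500 − €686 = €21,814.
Amara (€114,500): Adoption Credit: base = 3 × €7,500 = €22,500. 28% of the €2,200 excess over €112,300 is €616; credit = €22,500 − €616 = €21,884.
Difference: |€21,814 − €21,884| = €70.

€70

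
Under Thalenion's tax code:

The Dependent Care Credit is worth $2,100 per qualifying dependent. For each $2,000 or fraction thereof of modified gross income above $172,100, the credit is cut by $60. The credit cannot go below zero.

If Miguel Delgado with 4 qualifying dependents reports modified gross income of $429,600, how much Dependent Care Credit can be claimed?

$660

Dependent Care Credit: base = 4 × $2,100 = $8,400. income exceeds $172,100 by $257,500, which is 129 full-or-partial $2,000 increments; reduction = 129 × $60 = $7,740, leaving $660.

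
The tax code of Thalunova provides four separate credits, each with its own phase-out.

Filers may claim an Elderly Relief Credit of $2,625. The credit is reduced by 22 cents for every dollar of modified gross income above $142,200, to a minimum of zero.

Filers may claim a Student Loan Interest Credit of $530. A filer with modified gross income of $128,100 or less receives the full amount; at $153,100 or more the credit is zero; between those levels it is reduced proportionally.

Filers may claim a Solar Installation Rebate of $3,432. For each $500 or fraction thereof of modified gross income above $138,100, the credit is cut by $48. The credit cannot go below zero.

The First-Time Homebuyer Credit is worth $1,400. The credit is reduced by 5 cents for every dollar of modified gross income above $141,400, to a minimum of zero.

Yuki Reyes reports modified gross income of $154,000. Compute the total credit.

Elderly Relief Credit: 22% of the $11,800 excess over $142,200 is $2,596; credit = $2,625 − $2,596 = $29.
Student Loan Interest Credit: $154,000 is at or above $153,100, so the credit is $0.
Solar Installation Rebate: income exceeds $138,100 by $15,900, which is 32 full-or-partial $500 increments; reduction = 32 × $48 = $1,536, leaving $1,896.
First-Time Homebuyer Credit: 5% of the $12,600 excess over $141,400 is $630; credit = $1,400 − $630 = $770.
Total: $29 + $0 + $1,896 + $770 = $2,695.

$2,695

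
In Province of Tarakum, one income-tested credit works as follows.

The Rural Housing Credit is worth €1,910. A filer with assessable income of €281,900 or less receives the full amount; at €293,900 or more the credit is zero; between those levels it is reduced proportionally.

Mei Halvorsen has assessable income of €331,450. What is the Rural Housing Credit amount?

€0

Rural Housing Credit: €331,450 is at or above €293,900, so the credit is €0.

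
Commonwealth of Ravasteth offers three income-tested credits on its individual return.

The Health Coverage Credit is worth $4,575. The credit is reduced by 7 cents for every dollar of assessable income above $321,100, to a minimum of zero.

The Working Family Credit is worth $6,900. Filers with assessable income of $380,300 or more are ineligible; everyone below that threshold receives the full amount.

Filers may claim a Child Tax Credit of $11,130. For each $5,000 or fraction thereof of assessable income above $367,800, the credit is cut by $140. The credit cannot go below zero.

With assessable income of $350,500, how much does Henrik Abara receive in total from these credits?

Health Coverage Credit: 7% of the $29,400 excess over $321,100 is $2,058; credit = $4,575 − $2,058 = $2,517.
Working Family Credit: $350,500 is below the $380,300 cutoff, so the full $6,900 applies.
Child Tax Credit: $350,500 is at or below the $367,800 threshold, so the full $11,130 applies.
Total: $2,517 + $6,900 + $11,130 = $20,547.

$20,547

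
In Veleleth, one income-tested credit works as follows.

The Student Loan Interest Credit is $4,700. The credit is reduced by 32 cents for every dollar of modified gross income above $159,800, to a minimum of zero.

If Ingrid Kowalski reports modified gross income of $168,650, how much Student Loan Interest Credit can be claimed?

$1,868

Student Loan Interest Credit: 32% of the $8,850 excess over $159,800 is $2,832; credit = $4,700 − $2,832 = $1,868.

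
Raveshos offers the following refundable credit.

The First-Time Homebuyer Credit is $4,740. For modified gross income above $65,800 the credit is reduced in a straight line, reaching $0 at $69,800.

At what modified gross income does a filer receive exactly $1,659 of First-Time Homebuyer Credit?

$68,400

$1,659 is 1,659/4,740 of the full $4,740, so 3,081/4,740 of the $4,000 range has been used: income = $65,800 + $4,000 × 3,081/4,740 = $68,400.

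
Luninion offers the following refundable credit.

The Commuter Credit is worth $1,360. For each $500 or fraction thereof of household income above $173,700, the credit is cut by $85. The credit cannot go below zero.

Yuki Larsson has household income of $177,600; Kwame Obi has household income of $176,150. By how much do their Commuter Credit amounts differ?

Yuki ($177,600): Commuter Credit: income exceeds $173,700 by $3,900, which is 8 full-or-partial $500 increments; reduction = 8 × $85 = $680, leaving $680.
Kwame ($176,150): Commuter Credit: income exceeds $173,700 by $2,450, which is 5 full-or-partial $500 increments; reduction = 5 × $85 = $425, leaving $935.
Difference: |$680 − $935| = $255.

$255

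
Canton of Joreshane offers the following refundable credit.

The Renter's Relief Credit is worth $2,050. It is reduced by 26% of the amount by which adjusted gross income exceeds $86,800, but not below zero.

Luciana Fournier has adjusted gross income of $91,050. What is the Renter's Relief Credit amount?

Renter's Relief Credit: 26% of the $4,250 excess over $86,800 is $1,105; credit = $2,050 − $1,105 = $945.

$945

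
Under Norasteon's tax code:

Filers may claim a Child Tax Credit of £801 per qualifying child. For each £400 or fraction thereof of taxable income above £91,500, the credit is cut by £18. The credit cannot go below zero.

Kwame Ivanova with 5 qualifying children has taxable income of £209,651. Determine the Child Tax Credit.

£0

Child Tax Credit: base = 5 × £801 = £4,005. income exceeds £91,500 by £118,151 → 296 increments × £18 = £5,328 ≥ base, so the credit is £0.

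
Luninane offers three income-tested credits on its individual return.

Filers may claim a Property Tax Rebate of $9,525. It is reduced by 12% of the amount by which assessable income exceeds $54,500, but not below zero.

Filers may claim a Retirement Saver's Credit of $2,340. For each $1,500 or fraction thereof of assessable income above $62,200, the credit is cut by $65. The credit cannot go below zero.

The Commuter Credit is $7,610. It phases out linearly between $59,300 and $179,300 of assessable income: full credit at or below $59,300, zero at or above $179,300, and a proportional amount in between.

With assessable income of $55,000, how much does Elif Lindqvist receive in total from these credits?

$19,415

Property Tax Rebate: 12% of the $500 excess over $54,500 is $60; credit = $9,525 − $60 = $9,465.
Retirement Saver's Credit: $55,000 is at or below the $62,200 threshold, so the full $2,340 applies.
Commuter Credit: $55,000 is at or below the $59,300 threshold, so the full $7,610 applies.
Total: $9,465 + $2,340 + $7,610 = $19,415.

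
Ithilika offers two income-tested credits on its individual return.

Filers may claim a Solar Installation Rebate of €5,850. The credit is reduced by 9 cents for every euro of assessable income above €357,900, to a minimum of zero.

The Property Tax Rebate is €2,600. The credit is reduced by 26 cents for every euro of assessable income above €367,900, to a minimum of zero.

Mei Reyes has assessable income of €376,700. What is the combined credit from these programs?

€4,470

Solar Installation Rebate: 9% of the €18,800 excess over €357,900 is €1,692; credit = €5,850 − €1,692 = €4,158.
Property Tax Rebate: 26% of the €8,800 excess over €367,900 is €2,288; credit = €2,600 − €2,288 = €312.
Total: €4,158 + €312 = €4,470.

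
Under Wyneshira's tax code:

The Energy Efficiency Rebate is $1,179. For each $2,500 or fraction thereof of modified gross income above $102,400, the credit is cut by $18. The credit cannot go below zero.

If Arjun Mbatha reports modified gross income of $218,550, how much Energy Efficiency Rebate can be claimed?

$333

Energy Efficiency Rebate: income exceeds $102,400 by $116,150, which is 47 full-or-partial $2,500 increments; reduction = 47 × $18 = $846, leaving $333.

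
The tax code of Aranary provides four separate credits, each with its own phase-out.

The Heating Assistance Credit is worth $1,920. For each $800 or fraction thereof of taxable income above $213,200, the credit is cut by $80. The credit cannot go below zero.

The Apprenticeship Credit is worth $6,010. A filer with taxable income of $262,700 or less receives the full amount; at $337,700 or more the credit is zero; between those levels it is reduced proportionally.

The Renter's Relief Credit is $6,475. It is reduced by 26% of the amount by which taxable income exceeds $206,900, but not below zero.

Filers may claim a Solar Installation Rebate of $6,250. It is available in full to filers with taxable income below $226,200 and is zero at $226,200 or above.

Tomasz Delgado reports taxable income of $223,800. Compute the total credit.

Heating Assistance Credit: income exceeds $213,200 by $10,600, which is 14 full-or-partial $800 increments; reduction = 14 × $80 = $1,120, leaving $800.
Apprenticeship Credit: $223,800 is at or below the $262,700 threshold, so the full $6,010 applies.
Renter's Relief Credit: 26% of the $16,900 excess over $206,900 is $4,394; credit = $6,475 − $4,394 = $2,081.
Solar Installation Rebate: $223,800 is below the $226,200 cutoff, so the full $6,250 applies.
Total: $800 + $6,010 + $2,081 + $6,250 = $15,141.

$15,141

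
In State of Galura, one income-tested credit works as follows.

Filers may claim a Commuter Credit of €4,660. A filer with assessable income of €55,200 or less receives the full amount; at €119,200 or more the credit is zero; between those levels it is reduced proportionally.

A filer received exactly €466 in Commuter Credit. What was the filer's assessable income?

€466 is 466/4,660 of the full €4,660, so 4,194/4,660 of the €64,000 range has been used: income = €55,200 + €64,000 × 4,194/4,660 = €112,800.

€112,800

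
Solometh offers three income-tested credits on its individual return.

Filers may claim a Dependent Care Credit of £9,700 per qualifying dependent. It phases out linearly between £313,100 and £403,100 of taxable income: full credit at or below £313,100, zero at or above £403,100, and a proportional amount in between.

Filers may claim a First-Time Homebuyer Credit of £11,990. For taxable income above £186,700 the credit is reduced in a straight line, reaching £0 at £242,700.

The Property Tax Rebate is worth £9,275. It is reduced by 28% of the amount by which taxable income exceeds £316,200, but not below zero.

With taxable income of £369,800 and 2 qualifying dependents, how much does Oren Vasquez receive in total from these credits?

Dependent Care Credit: base = 2 × £9,700 = £19,400. £369,800 is £56,700 into a £90,000 phase-out range, leaving 33,300/90,000 of the credit: £19,400 × 33,300/90,000 = £7,178.
First-Time Homebuyer Credit: £369,800 is at or above £242,700, so the credit is £0.
Property Tax Rebate: 28% of the £53,600 excess over £316,200 is £15,008 ≥ base, so the credit is £0.
Total: £7,178 + £0 + £0 = £7,178.

£7,178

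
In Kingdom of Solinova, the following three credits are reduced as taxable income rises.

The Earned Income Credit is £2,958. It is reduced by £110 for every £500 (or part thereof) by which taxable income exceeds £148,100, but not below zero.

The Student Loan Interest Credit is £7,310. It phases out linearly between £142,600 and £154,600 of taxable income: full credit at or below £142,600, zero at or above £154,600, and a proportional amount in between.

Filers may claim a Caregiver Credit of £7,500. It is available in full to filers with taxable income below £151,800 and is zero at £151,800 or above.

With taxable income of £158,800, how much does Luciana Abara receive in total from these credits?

Earned Income Credit: income exceeds £148,100 by £10,700, which is 22 full-or-partial £500 increments; reduction = 22 × £110 = £2,420, leaving £538.
Student Loan Interest Credit: £158,800 is at or above £154,600, so the credit is £0.
Caregiver Credit: £158,800 meets or exceeds the £151,800 cutoff, so the credit is £0.
Total: £538 + £0 + £0 = £538.

£538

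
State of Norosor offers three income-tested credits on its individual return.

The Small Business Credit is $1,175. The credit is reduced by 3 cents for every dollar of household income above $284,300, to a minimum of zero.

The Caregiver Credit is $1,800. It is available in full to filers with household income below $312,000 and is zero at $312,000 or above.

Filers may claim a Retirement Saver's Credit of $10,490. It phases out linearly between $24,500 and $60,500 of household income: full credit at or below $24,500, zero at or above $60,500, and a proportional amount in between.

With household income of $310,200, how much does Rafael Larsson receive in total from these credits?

Small Business Credit: 3% of the $25,900 excess over $284,300 is $777; credit = $1,175 − $777 = $398.
Caregiver Credit: $310,200 is below the $312,000 cutoff, so the full $1,800 applies.
Retirement Saver's Credit: $310,200 is at or above $60,500, so the credit is $0.
Total: $398 + $1,800 + $0 = $2,198.

$2,198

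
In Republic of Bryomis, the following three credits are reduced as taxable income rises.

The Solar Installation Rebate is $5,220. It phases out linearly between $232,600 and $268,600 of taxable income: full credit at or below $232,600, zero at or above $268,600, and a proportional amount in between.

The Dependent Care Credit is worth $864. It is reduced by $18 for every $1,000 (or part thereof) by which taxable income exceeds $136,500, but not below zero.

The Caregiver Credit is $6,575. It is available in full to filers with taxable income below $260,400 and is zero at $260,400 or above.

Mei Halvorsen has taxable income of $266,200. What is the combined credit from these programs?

Solar Installation Rebate: $266,200 is $33,600 into a $36,000 phase-out range, leaving 2,400/36,000 of the credit: $5,220 × 2,400/36,000 = $348.
Dependent Care Credit: income exceeds $136,500 by $129,700 → 130 increments × $18 = $2,340 ≥ base, so the credit is $0.
Caregiver Credit: $266,200 meets or exceeds the $260,400 cutoff, so the credit is $0.
Total: $348 + $0 + $0 = $348.

$348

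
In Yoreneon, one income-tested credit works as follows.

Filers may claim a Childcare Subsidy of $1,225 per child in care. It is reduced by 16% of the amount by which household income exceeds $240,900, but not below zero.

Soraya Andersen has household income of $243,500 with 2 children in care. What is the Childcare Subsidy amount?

Childcare Subsidy: base = 2 × $1,225 = $2,450. 16% of the $2,600 excess over $240,900 is $416; credit = $2,450 − $416 = $2,034.

$2,034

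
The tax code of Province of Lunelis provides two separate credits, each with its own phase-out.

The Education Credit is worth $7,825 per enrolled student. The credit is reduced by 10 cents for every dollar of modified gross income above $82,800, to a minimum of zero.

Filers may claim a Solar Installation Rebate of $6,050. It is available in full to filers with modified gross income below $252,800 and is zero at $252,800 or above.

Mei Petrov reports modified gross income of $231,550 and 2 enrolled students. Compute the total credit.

$6,825

Education Credit: base = 2 × $7,825 = $15,650. 10% of the $148,750 excess over $82,800 is $14,875; credit = $15,650 − $14,875 = $775.
Solar Installation Rebate: $231,550 is below the $252,800 cutoff, so the full $6,050 applies.
Total: $775 + $6,050 = $6,825.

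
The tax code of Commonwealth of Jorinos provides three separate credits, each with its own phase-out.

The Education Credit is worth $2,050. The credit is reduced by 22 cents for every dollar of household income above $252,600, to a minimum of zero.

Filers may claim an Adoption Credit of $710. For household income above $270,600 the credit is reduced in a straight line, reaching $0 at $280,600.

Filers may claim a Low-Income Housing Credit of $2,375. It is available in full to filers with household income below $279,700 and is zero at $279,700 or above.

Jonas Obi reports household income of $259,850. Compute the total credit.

Education Credit: 22% of the $7,250 excess over $252,600 is $1,595; credit = $2,050 − $1,595 = $455.
Adoption Credit: $259,850 is at or below the $270,600 threshold, so the full $710 applies.
Low-Income Housing Credit: $259,850 is below the $279,700 cutoff, so the full $2,375 applies.
Total: $455 + $710 + $2,375 = $3,540.

$3,540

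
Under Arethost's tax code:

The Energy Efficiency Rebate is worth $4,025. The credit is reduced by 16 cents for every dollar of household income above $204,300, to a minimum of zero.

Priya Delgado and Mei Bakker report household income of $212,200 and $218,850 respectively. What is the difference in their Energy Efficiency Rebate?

Priya ($212,200): Energy Efficiency Rebate: 16% of the $7,900 excess over $204,300 is $1,264; credit = $4,025 − $1,264 = $2,761.
Mei ($218,850): Energy Efficiency Rebate: 16% of the $14,550 excess over $204,300 is $2,328; credit = $4,025 − $2,328 = $1,697.
Difference: |$2,761 − $1,697| = $1,064.

$1,064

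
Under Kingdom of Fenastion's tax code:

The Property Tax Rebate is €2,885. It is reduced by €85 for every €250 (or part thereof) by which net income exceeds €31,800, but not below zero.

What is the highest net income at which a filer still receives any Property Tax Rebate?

After 33 increments the reduction is 33 × €85 = €2,805, leaving €80; one more increment wipes it out. Increment 33 ends at excess 33 × €250 = €8,250, so the highest qualifying income is €31,800 + €8,250 = €40,050.

€40,050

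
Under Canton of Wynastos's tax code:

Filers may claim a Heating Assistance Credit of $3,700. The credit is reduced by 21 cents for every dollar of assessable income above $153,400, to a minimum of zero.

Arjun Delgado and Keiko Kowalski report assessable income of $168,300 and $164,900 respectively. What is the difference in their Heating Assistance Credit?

$714

Arjun ($168,300): Heating Assistance Credit: 21% of the $14,900 excess over $153,400 is $3,129; credit = $3,700 − $3,129 = $571.
Keiko ($164,900): Heating Assistance Credit: 21% of the $11,500 excess over $153,400 is $2,415; credit = $3,700 − $2,415 = $1,285.
Difference: |$571 − $1,285| = $714.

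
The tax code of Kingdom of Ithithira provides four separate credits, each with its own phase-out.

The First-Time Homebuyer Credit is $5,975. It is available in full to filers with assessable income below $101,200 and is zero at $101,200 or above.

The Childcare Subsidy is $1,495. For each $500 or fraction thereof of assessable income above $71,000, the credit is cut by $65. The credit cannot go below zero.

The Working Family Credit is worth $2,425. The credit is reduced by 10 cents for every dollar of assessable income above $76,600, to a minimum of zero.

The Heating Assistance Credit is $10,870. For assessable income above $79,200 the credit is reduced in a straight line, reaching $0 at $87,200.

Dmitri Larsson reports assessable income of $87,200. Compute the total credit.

$7,340

First-Time Homebuyer Credit: $87,200 is below the $101,200 cutoff, so the full $5,975 applies.
Childcare Subsidy: income exceeds $71,000 by $16,200 → 33 increments × $65 = $2,145 ≥ base, so the credit is $0.
Working Family Credit: 10% of the $10,600 excess over $76,600 is $1,060; credit = $2,425 − $1,060 = $1,365.
Heating Assistance Credit: $87,200 is at or above $87,200, so the credit is $0.
Total: $5,975 + $0 + $1,365 + $0 = $7,340.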